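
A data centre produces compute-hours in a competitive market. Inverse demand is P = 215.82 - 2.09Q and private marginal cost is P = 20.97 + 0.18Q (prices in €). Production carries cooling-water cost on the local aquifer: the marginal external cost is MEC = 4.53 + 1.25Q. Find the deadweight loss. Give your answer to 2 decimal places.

DWL = €1776.29

Market equilibrium (private): 20.97 + 0.18Q = 215.82 - 2.09Q → Q_m = 85.8370.
Social marginal cost = private MC + MEC = 25.50 + 1.43Q.
Set SMC = demand: 25.50 + 1.43Q = 215.82 - 2.09Q → Q* = 54.0682.
Between Q* and Q_m the wedge SMC − demand runs linearly from 0 to MEC(Q_m), so the loss is a triangle.
DWL = ½ × 31.7688 × 111.8263 = 1776.2937.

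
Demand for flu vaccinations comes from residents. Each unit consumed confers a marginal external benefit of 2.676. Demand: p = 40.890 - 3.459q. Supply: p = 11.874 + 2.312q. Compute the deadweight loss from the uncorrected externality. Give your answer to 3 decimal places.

DWL = 0.620

Market equilibrium (private): 11.874 + 2.312q = 40.890 - 3.459q → q_m = 5.0279.
Social marginal benefit = demand + MEB = 43.566 - 3.459q.
Set SMB = MC: 43.566 - 3.459q = 11.874 + 2.312q → q* = 5.4916.
The welfare-loss triangle has base |q_m − q*| and height MEB(q_m) (the vertical gap between SMB and MC is zero at q* and MEB at q_m).
DWL = ½ × 0.4637 × 2.6760 = 0.6204.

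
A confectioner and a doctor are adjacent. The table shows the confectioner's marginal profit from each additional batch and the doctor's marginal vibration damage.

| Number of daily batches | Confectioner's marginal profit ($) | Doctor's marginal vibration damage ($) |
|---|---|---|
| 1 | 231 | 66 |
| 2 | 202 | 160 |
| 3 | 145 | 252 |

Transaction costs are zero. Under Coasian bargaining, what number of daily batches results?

Bargaining reaches the level where marginal profit last exceeds marginal vibration damage.
That holds through level 2 (202 ≥ 160) but not at 3 (145 < 252).

2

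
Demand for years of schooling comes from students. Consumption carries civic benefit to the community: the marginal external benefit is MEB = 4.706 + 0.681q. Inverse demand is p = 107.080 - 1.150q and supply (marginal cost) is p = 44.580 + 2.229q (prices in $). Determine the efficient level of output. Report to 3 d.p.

Social marginal benefit = demand + MEB = 111.786 - 0.469q.
Set SMB = MC: 111.786 - 0.469q = 44.580 + 2.229q → q* = 24.9096.

q* = 24.910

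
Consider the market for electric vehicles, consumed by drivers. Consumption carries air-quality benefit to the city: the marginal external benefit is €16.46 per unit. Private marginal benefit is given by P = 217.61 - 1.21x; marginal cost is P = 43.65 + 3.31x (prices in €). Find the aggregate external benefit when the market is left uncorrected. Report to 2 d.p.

€633.49

Market equilibrium (private): 43.65 + 3.31x = 217.61 - 1.21x → x_m = 38.4867.
Total external benefit = MEB × x_m = 16.46 × 38.4867 = 633.4911.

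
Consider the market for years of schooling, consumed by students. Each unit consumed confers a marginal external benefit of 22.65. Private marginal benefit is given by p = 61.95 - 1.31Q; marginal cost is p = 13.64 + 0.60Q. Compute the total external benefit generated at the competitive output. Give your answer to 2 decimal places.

572.89

Market equilibrium (private): 13.64 + 0.60Q = 61.95 - 1.31Q → Q_m = 25.2932.
Total external benefit = MEB × Q_m = 22.65 × 25.2932 = 572.8910.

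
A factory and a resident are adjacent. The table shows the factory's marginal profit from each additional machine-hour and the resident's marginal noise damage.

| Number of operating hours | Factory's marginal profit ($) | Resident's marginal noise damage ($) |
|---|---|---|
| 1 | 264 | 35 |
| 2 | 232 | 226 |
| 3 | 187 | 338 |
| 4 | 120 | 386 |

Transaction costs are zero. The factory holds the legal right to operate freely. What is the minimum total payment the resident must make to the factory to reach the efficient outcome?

$307

Left alone the factory would choose level 4 (marginal profit stays positive).
Efficient level: k* = 2 (marginal profit ≥ marginal noise damage through 2).
The resident must at least cover the factory's forgone profit from cutting 4→2: 187 + 120 = 307.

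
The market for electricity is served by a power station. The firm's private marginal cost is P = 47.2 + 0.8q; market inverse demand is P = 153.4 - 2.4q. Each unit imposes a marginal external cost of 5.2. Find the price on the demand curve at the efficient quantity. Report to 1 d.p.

Social marginal cost = private MC + MEC = 52.4 + 0.8q.
Set SMC = demand: 52.4 + 0.8q = 153.4 - 2.4q → q* = 31.5625.
Consumer price on the demand curve at q*: 153.4 − 2.4×31.5625 = 77.6500.

P = 77.7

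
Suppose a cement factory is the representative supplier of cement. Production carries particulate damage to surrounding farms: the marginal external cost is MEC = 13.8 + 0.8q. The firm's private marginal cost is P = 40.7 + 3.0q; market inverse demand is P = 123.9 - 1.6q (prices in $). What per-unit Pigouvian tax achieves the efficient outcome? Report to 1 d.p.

Social marginal cost = private MC + MEC = 54.5 + 3.8q.
Set SMC = demand: 54.5 + 3.8q = 123.9 - 1.6q → q* = 12.8519.
The Pigouvian tax equals MEC at q*: 13.8 + 0.8×12.8519 = 24.0815.

tax = $24.1 per unit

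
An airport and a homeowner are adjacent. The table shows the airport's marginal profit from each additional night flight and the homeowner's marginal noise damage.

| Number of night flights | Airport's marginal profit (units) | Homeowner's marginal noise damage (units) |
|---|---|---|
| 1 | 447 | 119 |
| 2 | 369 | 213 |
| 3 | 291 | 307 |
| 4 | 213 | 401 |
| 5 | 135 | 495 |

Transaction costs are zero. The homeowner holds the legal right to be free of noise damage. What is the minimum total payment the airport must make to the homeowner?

332

Efficient level: marginal profit ≥ marginal noise damage through level 2, so k* = 2.
With the homeowner holding the right, the airport must at least compensate total damage at k*: 119 + 213 = 332.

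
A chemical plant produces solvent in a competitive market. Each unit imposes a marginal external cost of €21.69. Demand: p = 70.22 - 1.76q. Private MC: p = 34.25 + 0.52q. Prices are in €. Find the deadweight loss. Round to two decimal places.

Market equilibrium (private): 34.25 + 0.52q = 70.22 - 1.76q → q_m = 15.7763.
Social marginal cost = private MC + MEC = 55.94 + 0.52q.
Set SMC = demand: 55.94 + 0.52q = 70.22 - 1.76q → q* = 6.2632.
The loss is the area between SMC and demand from q* to q_m; with linear curves that's a triangle of height MEC(q_m).
DWL = ½ × 9.5131 × 21.6900 = 103.1696.

DWL = €103.17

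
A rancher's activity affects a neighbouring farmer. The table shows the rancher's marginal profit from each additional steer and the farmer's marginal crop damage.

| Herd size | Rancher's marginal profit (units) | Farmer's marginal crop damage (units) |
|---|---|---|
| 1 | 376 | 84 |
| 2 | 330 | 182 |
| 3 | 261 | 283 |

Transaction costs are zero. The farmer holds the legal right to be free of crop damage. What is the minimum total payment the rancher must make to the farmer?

266

Efficient level: marginal profit ≥ marginal crop damage through level 2, so k* = 2.
With the farmer holding the right, the rancher must at least compensate total damage at k*: 84 + 182 = 266.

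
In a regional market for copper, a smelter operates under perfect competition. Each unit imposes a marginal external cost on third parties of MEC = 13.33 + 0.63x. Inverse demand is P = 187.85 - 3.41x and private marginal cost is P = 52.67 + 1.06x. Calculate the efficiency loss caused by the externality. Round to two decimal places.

Market equilibrium (private): 52.67 + 1.06x = 187.85 - 3.41x → x_m = 30.2416.
Social marginal cost = private MC + MEC = 66.00 + 1.69x.
Set SMC = demand: 66.00 + 1.69x = 187.85 - 3.41x → x* = 23.8922.
Height of the DWL triangle at x_m is SMC(x_m) − demand(x_m) = MEC(x_m) = 32.3822.
DWL = ½ × 6.3494 × 32.3822 = 102.8038.

DWL = 102.80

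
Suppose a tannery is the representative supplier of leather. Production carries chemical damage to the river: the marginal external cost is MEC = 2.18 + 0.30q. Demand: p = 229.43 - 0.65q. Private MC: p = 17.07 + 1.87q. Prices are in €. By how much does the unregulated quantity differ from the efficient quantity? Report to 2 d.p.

Market equilibrium (private): 17.07 + 1.87q = 229.43 - 0.65q → q_m = 84.2698.
Social marginal cost = private MC + MEC = 19.25 + 2.17q.
Set SMC = demand: 19.25 + 2.17q = 229.43 - 0.65q → q* = 74.5319.
Gap = |84.2698 − 74.5319| = 9.7379.

9.74 units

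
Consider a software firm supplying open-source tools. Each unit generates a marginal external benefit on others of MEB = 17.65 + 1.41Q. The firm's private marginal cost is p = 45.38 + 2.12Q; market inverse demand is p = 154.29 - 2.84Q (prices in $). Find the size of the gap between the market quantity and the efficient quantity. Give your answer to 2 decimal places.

Market equilibrium (private): 45.38 + 2.12Q = 154.29 - 2.84Q → Q_m = 21.9577.
Social marginal cost = private MC − MEB = 27.73 + 0.71Q.
Set SMC = demand: 27.73 + 0.71Q = 154.29 - 2.84Q → Q* = 35.6507.
Gap = |21.9577 − 35.6507| = 13.6930.

13.69 units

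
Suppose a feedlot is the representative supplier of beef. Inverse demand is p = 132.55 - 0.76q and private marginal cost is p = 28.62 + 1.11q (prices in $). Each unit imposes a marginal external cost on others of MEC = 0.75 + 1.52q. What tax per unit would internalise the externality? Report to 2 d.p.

tax = $47.01 per unit

Social marginal cost = private MC + MEC = 29.37 + 2.63q.
Set SMC = demand: 29.37 + 2.63q = 132.55 - 0.76q → q* = 30.4366.
The Pigouvian tax equals MEC at q*: 0.75 + 1.52×30.4366 = 47.0136.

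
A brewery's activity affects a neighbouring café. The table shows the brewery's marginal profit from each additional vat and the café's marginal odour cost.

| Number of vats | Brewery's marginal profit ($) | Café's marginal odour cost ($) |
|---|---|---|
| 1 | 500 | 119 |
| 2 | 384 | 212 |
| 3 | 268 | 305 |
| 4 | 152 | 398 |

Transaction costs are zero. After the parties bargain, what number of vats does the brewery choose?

2

Bargaining reaches the level where marginal profit last exceeds marginal odour cost.
That holds through level 2 (384 ≥ 212) but not at 3 (268 < 305).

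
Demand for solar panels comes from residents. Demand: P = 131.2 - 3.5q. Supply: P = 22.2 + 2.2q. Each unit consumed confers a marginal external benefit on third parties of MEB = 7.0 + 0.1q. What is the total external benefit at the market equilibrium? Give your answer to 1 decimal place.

Market equilibrium (private): 22.2 + 2.2q = 131.2 - 3.5q → q_m = 19.1228.
Total external benefit = ∫₀^{q_m} (7.0 + 0.1q) dq = 7.0×19.1228 + ½×0.1×19.1228² = 152.1437.

152.1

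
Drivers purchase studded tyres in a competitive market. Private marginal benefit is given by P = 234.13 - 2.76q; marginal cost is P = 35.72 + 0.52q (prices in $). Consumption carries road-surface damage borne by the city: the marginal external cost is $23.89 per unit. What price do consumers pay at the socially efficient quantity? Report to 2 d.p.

P = $87.28

Social marginal benefit = demand − MEC = 210.24 - 2.76q.
Set SMB = MC: 210.24 - 2.76q = 35.72 + 0.52q → q* = 53.2073.
Consumer price on the demand curve at q*: 234.13 − 2.76×53.2073 = 87.2779.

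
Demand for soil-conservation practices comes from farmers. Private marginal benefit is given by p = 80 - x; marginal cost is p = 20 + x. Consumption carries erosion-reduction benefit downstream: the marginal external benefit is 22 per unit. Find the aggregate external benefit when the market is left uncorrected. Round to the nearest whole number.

Market equilibrium (private): 20 + x = 80 - x → x_m = 30.0000.
Total external benefit = MEB × x_m = 22 × 30.0000 = 660.0000.

660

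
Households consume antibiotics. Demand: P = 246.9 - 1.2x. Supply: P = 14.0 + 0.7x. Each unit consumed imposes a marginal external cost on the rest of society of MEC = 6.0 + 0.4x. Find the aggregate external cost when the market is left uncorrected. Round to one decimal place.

3740.6

Market equilibrium (private): 14.0 + 0.7x = 246.9 - 1.2x → x_m = 122.5789.
Total external cost = ∫₀^{x_m} (6.0 + 0.4x) dx = 6.0×122.5789 + ½×0.4×122.5789² = 3740.5907.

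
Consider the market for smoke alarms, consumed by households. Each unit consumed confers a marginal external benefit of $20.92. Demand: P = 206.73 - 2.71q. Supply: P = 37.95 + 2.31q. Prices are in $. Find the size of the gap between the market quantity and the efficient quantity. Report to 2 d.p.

Market equilibrium (private): 37.95 + 2.31q = 206.73 - 2.71q → q_m = 33.6215.
Social marginal benefit = demand + MEB = 227.65 - 2.71q.
Set SMB = MC: 227.65 - 2.71q = 37.95 + 2.31q → q* = 37.7888.
Gap = |33.6215 − 37.7888| = 4.1673.

4.17 units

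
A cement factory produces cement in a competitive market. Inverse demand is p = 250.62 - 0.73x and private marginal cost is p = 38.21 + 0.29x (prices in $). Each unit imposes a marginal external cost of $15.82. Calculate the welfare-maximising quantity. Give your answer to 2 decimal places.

Social marginal cost = private MC + MEC = 54.03 + 0.29x.
Set SMC = demand: 54.03 + 0.29x = 250.62 - 0.73x → x* = 192.7353.

x* = 192.74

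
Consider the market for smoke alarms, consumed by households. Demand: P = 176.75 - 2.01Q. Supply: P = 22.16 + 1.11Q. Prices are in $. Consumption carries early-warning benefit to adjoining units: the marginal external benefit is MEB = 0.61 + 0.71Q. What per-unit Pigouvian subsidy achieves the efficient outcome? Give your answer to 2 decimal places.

subsidy = $46.33 per unit

Social marginal benefit = demand + MEB = 177.36 - 1.30Q.
Set SMB = MC: 177.36 - 1.30Q = 22.16 + 1.11Q → Q* = 64.3983.
The Pigouvian subsidy equals MEB at Q*: 0.61 + 0.71×64.3983 = 46.3328.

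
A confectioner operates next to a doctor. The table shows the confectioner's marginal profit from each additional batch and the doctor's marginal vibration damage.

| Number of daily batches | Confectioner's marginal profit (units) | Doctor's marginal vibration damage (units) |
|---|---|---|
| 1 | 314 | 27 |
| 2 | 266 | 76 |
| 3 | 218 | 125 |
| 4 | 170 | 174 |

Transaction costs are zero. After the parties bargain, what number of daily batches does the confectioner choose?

Bargaining reaches the level where marginal profit last exceeds marginal vibration damage.
That holds through level 3 (218 ≥ 125) but not at 4 (170 < 174).

3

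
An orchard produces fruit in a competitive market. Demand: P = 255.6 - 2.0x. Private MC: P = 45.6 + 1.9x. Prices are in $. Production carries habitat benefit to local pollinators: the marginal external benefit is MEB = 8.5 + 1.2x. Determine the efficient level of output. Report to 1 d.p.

Social marginal cost = private MC − MEB = 37.1 + 0.7x.
Set SMC = demand: 37.1 + 0.7x = 255.6 - 2.0x → x* = 80.9259.

x* = 80.9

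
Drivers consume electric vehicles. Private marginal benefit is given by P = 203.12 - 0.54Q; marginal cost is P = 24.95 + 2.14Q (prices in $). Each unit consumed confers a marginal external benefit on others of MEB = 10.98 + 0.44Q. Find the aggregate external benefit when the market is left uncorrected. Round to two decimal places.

$1702.31

Market equilibrium (private): 24.95 + 2.14Q = 203.12 - 0.54Q → Q_m = 66.4813.
Total external benefit = ∫₀^{Q_m} (10.98 + 0.44Q) dQ = 10.98×66.4813 + ½×0.44×66.4813² = 1702.3126.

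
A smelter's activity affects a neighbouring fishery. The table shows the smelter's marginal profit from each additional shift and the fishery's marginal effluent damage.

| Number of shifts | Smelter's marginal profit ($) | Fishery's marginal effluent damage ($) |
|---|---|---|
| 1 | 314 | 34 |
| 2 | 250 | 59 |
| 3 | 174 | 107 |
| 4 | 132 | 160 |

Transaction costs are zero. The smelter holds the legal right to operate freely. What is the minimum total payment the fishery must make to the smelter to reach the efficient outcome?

Left alone the smelter would choose level 4 (marginal profit stays positive).
Efficient level: k* = 3 (marginal profit ≥ marginal effluent damage through 3).
The fishery must at least cover the smelter's forgone profit from cutting 4→3: 132 = 132.

$132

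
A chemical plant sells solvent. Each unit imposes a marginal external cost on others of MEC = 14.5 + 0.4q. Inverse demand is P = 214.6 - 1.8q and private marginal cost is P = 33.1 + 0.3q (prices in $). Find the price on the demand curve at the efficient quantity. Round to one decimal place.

Social marginal cost = private MC + MEC = 47.6 + 0.7q.
Set SMC = demand: 47.6 + 0.7q = 214.6 - 1.8q → q* = 66.8000.
Consumer price on the demand curve at q*: 214.6 − 1.8×66.8000 = 94.3600.

P = $94.4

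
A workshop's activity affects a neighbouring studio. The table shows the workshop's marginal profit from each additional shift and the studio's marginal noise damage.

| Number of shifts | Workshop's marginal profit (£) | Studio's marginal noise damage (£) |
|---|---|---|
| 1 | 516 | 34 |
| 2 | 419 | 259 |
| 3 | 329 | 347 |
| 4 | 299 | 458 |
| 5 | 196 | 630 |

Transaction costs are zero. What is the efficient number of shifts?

Bargaining reaches the level where marginal profit last exceeds marginal noise damage.
That holds through level 2 (419 ≥ 259) but not at 3 (329 < 347).

2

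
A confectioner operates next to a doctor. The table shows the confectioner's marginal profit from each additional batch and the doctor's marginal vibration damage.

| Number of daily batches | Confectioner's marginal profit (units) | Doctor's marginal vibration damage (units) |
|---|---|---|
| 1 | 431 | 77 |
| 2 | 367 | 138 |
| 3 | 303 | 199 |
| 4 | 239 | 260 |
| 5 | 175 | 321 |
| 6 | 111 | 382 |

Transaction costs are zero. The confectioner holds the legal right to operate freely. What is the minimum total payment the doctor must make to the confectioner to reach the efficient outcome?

Left alone the confectioner would choose level 6 (marginal profit stays positive).
Efficient level: k* = 3 (marginal profit ≥ marginal vibration damage through 3).
The doctor must at least cover the confectioner's forgone profit from cutting 6→3: 239 + 175 + 111 = 525.

525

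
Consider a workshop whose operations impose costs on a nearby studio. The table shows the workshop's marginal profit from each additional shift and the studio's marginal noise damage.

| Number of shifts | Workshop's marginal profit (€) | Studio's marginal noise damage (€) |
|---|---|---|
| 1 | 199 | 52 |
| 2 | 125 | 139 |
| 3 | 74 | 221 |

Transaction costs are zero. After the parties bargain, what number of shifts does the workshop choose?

Bargaining reaches the level where marginal profit last exceeds marginal noise damage.
That holds through level 1 (199 ≥ 52) but not at 2 (125 < 139).

1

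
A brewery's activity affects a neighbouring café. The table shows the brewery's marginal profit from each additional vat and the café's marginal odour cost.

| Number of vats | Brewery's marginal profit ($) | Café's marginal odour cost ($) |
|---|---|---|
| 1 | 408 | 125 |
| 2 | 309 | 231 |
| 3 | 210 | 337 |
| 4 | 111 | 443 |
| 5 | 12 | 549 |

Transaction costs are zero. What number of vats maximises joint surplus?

2

Bargaining reaches the level where marginal profit last exceeds marginal odour cost.
That holds through level 2 (309 ≥ 231) but not at 3 (210 < 337).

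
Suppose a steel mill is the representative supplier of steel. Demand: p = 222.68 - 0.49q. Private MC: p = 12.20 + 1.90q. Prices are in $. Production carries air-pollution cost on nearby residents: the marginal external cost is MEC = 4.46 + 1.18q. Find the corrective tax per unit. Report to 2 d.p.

Social marginal cost = private MC + MEC = 16.66 + 3.08q.
Set SMC = demand: 16.66 + 3.08q = 222.68 - 0.49q → q* = 57.7087.
The Pigouvian tax equals MEC at q*: 4.46 + 1.18×57.7087 = 72.5563.

tax = $72.56 per unit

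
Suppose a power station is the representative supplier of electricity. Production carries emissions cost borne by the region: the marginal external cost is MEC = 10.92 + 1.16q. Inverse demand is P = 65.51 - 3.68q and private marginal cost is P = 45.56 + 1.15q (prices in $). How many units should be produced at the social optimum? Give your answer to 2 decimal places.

q* = 1.51

Social marginal cost = private MC + MEC = 56.48 + 2.31q.
Set SMC = demand: 56.48 + 2.31q = 65.51 - 3.68q → q* = 1.5075.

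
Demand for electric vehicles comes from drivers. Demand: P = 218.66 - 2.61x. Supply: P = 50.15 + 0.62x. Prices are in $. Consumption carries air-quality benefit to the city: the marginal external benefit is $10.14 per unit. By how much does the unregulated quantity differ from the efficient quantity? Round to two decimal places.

Market equilibrium (private): 50.15 + 0.62x = 218.66 - 2.61x → x_m = 52.1703.
Social marginal benefit = demand + MEB = 228.80 - 2.61x.
Set SMB = MC: 228.80 - 2.61x = 50.15 + 0.62x → x* = 55.3096.
Gap = |52.1703 − 55.3096| = 3.1393.

3.14 units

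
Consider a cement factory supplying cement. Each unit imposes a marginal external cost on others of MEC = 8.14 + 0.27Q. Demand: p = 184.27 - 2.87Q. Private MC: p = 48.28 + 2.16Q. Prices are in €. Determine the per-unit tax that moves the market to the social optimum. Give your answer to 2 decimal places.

tax = €14.65 per unit

Social marginal cost = private MC + MEC = 56.42 + 2.43Q.
Set SMC = demand: 56.42 + 2.43Q = 184.27 - 2.87Q → Q* = 24.1226.
The Pigouvian tax equals MEC at Q*: 8.14 + 0.27×24.1226 = 14.6531.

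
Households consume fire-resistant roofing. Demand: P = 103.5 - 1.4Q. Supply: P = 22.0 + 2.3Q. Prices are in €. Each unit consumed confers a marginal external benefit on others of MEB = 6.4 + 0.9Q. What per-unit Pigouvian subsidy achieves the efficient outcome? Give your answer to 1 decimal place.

Social marginal benefit = demand + MEB = 109.9 - 0.5Q.
Set SMB = MC: 109.9 - 0.5Q = 22.0 + 2.3Q → Q* = 31.3929.
The Pigouvian subsidy equals MEB at Q*: 6.4 + 0.9×31.3929 = 34.6536.

subsidy = €34.7 per unit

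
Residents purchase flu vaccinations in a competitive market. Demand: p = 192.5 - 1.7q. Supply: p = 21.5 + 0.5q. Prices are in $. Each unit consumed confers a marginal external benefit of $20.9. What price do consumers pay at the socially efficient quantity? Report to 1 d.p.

Social marginal benefit = demand + MEB = 213.4 - 1.7q.
Set SMB = MC: 213.4 - 1.7q = 21.5 + 0.5q → q* = 87.2273.
Consumer price on the demand curve at q*: 192.5 − 1.7×87.2273 = 44.2136.

P = $44.2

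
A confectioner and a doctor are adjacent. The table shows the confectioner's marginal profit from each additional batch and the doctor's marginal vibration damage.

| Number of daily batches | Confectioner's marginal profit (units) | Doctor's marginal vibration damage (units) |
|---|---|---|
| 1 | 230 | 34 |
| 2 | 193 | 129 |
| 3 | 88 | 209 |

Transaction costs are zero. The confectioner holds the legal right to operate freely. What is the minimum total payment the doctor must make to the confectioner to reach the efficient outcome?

Left alone the confectioner would choose level 3 (marginal profit stays positive).
Efficient level: k* = 2 (marginal profit ≥ marginal vibration damage through 2).
The doctor must at least cover the confectioner's forgone profit from cutting 3→2: 88 = 88.

88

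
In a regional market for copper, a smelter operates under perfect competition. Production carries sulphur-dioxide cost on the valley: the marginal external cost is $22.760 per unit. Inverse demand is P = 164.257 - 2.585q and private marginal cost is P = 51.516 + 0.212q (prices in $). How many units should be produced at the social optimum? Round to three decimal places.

Social marginal cost = private MC + MEC = 74.276 + 0.212q.
Set SMC = demand: 74.276 + 0.212q = 164.257 - 2.585q → q* = 32.1705.

q* = 32.171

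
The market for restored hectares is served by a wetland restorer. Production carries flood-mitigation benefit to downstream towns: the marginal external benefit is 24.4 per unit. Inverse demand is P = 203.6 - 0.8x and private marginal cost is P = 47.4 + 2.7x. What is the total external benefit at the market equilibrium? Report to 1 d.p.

Market equilibrium (private): 47.4 + 2.7x = 203.6 - 0.8x → x_m = 44.6286.
Total external benefit = MEB × x_m = 24.4 × 44.6286 = 1088.9378.

1088.9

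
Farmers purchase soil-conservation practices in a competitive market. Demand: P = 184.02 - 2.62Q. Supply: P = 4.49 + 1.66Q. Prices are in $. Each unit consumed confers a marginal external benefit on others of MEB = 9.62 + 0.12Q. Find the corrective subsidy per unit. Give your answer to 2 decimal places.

subsidy = $15.08 per unit

Social marginal benefit = demand + MEB = 193.64 - 2.50Q.
Set SMB = MC: 193.64 - 2.50Q = 4.49 + 1.66Q → Q* = 45.4688.
The Pigouvian subsidy equals MEB at Q*: 9.62 + 0.12×45.4688 = 15.0763.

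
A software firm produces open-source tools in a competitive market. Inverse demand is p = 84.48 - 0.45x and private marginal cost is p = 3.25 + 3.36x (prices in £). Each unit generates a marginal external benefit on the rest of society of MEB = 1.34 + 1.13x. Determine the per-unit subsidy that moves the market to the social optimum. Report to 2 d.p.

Social marginal cost = private MC − MEB = 1.91 + 2.23x.
Set SMC = demand: 1.91 + 2.23x = 84.48 - 0.45x → x* = 30.8097.
The Pigouvian subsidy equals MEB at x*: 1.34 + 1.13×30.8097 = 36.1550.

subsidy = £36.15 per unit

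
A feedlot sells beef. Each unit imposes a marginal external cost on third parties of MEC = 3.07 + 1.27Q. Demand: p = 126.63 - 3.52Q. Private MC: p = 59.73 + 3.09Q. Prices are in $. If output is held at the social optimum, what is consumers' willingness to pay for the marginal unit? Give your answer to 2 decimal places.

Social marginal cost = private MC + MEC = 62.80 + 4.36Q.
Set SMC = demand: 62.80 + 4.36Q = 126.63 - 3.52Q → Q* = 8.1003.
Consumer price on the demand curve at Q*: 126.63 − 3.52×8.1003 = 98.1169.

P = $98.12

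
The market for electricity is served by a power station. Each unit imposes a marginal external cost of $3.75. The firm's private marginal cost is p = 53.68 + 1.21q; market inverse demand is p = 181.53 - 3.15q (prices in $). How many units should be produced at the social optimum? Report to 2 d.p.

Social marginal cost = private MC + MEC = 57.43 + 1.21q.
Set SMC = demand: 57.43 + 1.21q = 181.53 - 3.15q → q* = 28.4633.

q* = 28.46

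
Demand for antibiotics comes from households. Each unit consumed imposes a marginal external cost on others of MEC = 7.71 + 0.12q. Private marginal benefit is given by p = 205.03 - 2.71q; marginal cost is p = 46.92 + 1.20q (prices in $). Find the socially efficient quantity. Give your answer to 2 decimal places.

q* = 37.32

Social marginal benefit = demand − MEC = 197.32 - 2.83q.
Set SMB = MC: 197.32 - 2.83q = 46.92 + 1.20q → q* = 37.3201.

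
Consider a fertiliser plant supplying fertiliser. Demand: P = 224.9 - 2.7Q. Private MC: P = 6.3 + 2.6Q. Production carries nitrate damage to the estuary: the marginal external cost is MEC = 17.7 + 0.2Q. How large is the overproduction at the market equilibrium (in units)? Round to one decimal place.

Market equilibrium (private): 6.3 + 2.6Q = 224.9 - 2.7Q → Q_m = 41.2453.
Social marginal cost = private MC + MEC = 24.0 + 2.8Q.
Set SMC = demand: 24.0 + 2.8Q = 224.9 - 2.7Q → Q* = 36.5273.
Gap = |41.2453 − 36.5273| = 4.7180.

4.7 units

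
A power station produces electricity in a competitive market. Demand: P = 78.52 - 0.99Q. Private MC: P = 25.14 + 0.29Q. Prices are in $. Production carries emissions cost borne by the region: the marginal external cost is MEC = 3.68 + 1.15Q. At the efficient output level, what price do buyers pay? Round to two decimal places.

P = $58.27

Social marginal cost = private MC + MEC = 28.82 + 1.44Q.
Set SMC = demand: 28.82 + 1.44Q = 78.52 - 0.99Q → Q* = 20.4527.
Consumer price on the demand curve at Q*: 78.52 − 0.99×20.4527 = 58.2718.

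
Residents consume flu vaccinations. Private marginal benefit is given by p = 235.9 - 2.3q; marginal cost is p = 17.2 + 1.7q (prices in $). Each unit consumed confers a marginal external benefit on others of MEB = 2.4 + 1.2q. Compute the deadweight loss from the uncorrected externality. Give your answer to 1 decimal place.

Market equilibrium (private): 17.2 + 1.7q = 235.9 - 2.3q → q_m = 54.6750.
Social marginal benefit = demand + MEB = 238.3 - 1.1q.
Set SMB = MC: 238.3 - 1.1q = 17.2 + 1.7q → q* = 78.9643.
Height of the DWL triangle at q_m is SMB(q_m) − MC(q_m) = MEB(q_m) = 68.0100.
DWL = ½ × 24.2893 × 68.0100 = 825.9576.

DWL = $826.0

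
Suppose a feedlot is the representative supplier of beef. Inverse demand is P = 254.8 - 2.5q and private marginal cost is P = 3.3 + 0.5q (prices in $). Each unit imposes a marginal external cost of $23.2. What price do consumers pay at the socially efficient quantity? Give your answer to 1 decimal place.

Social marginal cost = private MC + MEC = 26.5 + 0.5q.
Set SMC = demand: 26.5 + 0.5q = 254.8 - 2.5q → q* = 76.1000.
Consumer price on the demand curve at q*: 254.8 − 2.5×76.1000 = 64.5500.

P = $64.6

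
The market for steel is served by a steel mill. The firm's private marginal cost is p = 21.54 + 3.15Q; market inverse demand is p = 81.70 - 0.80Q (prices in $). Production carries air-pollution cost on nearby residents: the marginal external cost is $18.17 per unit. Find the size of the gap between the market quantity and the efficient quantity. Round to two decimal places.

4.60 units

Market equilibrium (private): 21.54 + 3.15Q = 81.70 - 0.80Q → Q_m = 15.2304.
Social marginal cost = private MC + MEC = 39.71 + 3.15Q.
Set SMC = demand: 39.71 + 3.15Q = 81.70 - 0.80Q → Q* = 10.6304.
Gap = |15.2304 − 10.6304| = 4.6000.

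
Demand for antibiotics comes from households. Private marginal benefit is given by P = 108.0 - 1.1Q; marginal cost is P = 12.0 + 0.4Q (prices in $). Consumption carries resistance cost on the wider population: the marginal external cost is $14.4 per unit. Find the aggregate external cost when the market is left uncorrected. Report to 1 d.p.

$921.6

Market equilibrium (private): 12.0 + 0.4Q = 108.0 - 1.1Q → Q_m = 64.0000.
Total external cost = MEC × Q_m = 14.4 × 64.0000 = 921.6000.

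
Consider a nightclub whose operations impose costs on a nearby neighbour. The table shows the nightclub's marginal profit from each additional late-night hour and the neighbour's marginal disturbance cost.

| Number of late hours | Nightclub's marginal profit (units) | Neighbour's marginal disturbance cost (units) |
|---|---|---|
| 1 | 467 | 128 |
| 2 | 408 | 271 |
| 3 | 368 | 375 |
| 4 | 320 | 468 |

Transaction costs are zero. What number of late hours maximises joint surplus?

Bargaining reaches the level where marginal profit last exceeds marginal disturbance cost.
That holds through level 2 (408 ≥ 271) but not at 3 (368 < 375).

2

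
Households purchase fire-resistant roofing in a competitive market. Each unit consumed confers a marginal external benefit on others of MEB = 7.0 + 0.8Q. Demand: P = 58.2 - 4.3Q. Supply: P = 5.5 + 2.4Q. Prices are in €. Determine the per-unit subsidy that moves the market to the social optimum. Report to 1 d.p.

Social marginal benefit = demand + MEB = 65.2 - 3.5Q.
Set SMB = MC: 65.2 - 3.5Q = 5.5 + 2.4Q → Q* = 10.1186.
The Pigouvian subsidy equals MEB at Q*: 7.0 + 0.8×10.1186 = 15.0949.

subsidy = €15.1 per unit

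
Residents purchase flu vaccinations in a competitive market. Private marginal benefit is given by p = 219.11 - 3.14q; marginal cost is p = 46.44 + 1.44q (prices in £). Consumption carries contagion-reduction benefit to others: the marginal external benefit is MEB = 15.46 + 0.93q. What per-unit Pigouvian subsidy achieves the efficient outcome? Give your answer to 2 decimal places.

subsidy = £63.39 per unit

Social marginal benefit = demand + MEB = 234.57 - 2.21q.
Set SMB = MC: 234.57 - 2.21q = 46.44 + 1.44q → q* = 51.5425.
The Pigouvian subsidy equals MEB at q*: 15.46 + 0.93×51.5425 = 63.3945.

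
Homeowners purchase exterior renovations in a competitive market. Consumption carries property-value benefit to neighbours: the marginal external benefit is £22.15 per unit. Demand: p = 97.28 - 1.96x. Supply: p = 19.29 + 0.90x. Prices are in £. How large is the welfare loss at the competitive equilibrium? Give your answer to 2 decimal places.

DWL = £85.77

Market equilibrium (private): 19.29 + 0.90x = 97.28 - 1.96x → x_m = 27.2692.
Social marginal benefit = demand + MEB = 119.43 - 1.96x.
Set SMB = MC: 119.43 - 1.96x = 19.29 + 0.90x → x* = 35.0140.
The loss is the area between SMB and MC from x* to x_m; with linear curves that's a triangle of height MEB(x_m).
DWL = ½ × 7.7448 × 22.1500 = 85.7737.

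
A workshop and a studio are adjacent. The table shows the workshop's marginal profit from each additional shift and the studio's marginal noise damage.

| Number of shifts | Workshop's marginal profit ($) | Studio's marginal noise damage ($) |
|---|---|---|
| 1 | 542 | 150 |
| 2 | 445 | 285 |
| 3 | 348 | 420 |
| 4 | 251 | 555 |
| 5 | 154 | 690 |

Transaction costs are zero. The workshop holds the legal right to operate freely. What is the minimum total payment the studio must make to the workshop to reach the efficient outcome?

$753

Left alone the workshop would choose level 5 (marginal profit stays positive).
Efficient level: k* = 2 (marginal profit ≥ marginal noise damage through 2).
The studio must at least cover the workshop's forgone profit from cutting 5→2: 348 + 251 + 154 = 753.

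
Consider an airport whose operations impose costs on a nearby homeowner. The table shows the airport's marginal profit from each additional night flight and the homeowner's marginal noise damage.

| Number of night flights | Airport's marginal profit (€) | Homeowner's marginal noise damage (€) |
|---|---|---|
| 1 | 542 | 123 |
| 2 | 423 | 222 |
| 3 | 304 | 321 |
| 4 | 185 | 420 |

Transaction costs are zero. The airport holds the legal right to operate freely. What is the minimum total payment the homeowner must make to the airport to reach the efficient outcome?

€489

Left alone the airport would choose level 4 (marginal profit stays positive).
Efficient level: k* = 2 (marginal profit ≥ marginal noise damage through 2).
The homeowner must at least cover the airport's forgone profit from cutting 4→2: 304 + 185 = 489.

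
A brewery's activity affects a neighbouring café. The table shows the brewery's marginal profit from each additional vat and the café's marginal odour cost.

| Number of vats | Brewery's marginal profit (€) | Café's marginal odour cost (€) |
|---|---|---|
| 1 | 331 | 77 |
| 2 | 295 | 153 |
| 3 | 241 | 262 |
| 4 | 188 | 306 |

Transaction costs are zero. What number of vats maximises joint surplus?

2

Bargaining reaches the level where marginal profit last exceeds marginal odour cost.
That holds through level 2 (295 ≥ 153) but not at 3 (241 < 262).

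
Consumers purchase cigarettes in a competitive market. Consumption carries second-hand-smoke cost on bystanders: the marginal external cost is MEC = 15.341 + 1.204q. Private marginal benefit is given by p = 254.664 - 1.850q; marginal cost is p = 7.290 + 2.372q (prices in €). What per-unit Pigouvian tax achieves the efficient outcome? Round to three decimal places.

Social marginal benefit = demand − MEC = 239.323 - 3.054q.
Set SMB = MC: 239.323 - 3.054q = 7.290 + 2.372q → q* = 42.7632.
The Pigouvian tax equals MEC at q*: 15.341 + 1.204×42.7632 = 66.8279.

tax = €66.828 per unit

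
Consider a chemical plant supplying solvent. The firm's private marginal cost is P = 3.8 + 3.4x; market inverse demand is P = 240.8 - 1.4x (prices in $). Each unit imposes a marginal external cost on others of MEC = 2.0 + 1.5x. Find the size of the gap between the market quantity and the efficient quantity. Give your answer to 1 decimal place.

Market equilibrium (private): 3.8 + 3.4x = 240.8 - 1.4x → x_m = 49.3750.
Social marginal cost = private MC + MEC = 5.8 + 4.9x.
Set SMC = demand: 5.8 + 4.9x = 240.8 - 1.4x → x* = 37.3016.
Gap = |49.3750 − 37.3016| = 12.0734.

12.1 units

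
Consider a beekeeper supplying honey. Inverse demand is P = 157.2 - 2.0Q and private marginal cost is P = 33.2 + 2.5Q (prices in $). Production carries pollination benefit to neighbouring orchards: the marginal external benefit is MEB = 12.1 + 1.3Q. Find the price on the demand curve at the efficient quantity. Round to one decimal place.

Social marginal cost = private MC − MEB = 21.1 + 1.2Q.
Set SMC = demand: 21.1 + 1.2Q = 157.2 - 2.0Q → Q* = 42.5313.
Consumer price on the demand curve at Q*: 157.2 − 2.0×42.5313 = 72.1374.

P = $72.1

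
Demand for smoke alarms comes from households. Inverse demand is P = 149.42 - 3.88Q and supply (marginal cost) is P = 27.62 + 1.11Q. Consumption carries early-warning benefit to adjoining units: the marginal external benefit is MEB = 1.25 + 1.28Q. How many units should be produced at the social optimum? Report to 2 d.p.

Q* = 33.17

Social marginal benefit = demand + MEB = 150.67 - 2.60Q.
Set SMB = MC: 150.67 - 2.60Q = 27.62 + 1.11Q → Q* = 33.1671.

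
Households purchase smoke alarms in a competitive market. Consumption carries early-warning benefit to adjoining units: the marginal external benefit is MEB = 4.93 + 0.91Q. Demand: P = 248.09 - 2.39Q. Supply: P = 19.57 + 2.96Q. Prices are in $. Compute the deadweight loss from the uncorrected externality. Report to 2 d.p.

Market equilibrium (private): 19.57 + 2.96Q = 248.09 - 2.39Q → Q_m = 42.7140.
Social marginal benefit = demand + MEB = 253.02 - 1.48Q.
Set SMB = MC: 253.02 - 1.48Q = 19.57 + 2.96Q → Q* = 52.5788.
Between Q* and Q_m the wedge SMB − MC runs linearly from 0 to MEB(Q_m), so the loss is a triangle.
DWL = ½ × 9.8648 × 43.7998 = 216.0381.

DWL = $216.04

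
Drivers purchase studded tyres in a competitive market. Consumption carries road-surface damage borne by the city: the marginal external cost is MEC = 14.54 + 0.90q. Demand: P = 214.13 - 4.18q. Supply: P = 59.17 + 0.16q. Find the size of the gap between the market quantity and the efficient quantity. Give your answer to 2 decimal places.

8.91 units

Market equilibrium (private): 59.17 + 0.16q = 214.13 - 4.18q → q_m = 35.7051.
Social marginal benefit = demand − MEC = 199.59 - 5.08q.
Set SMB = MC: 199.59 - 5.08q = 59.17 + 0.16q → q* = 26.7977.
Gap = |35.7051 − 26.7977| = 8.9074.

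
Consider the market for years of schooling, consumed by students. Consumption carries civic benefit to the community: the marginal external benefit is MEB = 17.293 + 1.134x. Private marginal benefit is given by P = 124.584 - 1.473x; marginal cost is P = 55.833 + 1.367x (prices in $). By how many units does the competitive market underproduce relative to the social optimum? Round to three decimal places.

Market equilibrium (private): 55.833 + 1.367x = 124.584 - 1.473x → x_m = 24.2081.
Social marginal benefit = demand + MEB = 141.877 - 0.339x.
Set SMB = MC: 141.877 - 0.339x = 55.833 + 1.367x → x* = 50.4361.
Gap = |24.2081 − 50.4361| = 26.2280.

26.228 units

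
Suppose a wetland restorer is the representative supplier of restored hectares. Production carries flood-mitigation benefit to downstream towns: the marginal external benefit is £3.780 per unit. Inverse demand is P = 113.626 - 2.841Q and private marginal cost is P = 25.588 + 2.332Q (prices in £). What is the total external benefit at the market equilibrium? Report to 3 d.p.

Market equilibrium (private): 25.588 + 2.332Q = 113.626 - 2.841Q → Q_m = 17.0188.
Total external benefit = MEB × Q_m = 3.780 × 17.0188 = 64.3311.

£64.331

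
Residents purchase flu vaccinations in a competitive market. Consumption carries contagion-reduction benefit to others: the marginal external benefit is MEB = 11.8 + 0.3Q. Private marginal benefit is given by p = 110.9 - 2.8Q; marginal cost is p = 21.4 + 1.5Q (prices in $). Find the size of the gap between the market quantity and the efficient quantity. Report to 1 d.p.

Market equilibrium (private): 21.4 + 1.5Q = 110.9 - 2.8Q → Q_m = 20.8140.
Social marginal benefit = demand + MEB = 122.7 - 2.5Q.
Set SMB = MC: 122.7 - 2.5Q = 21.4 + 1.5Q → Q* = 25.3250.
Gap = |20.8140 − 25.3250| = 4.5110.

4.5 units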